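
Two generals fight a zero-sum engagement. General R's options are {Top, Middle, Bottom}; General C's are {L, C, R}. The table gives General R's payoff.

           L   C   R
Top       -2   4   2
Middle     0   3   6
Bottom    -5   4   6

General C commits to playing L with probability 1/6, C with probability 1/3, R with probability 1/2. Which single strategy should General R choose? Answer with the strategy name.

Middle

Expected payoff of Top: (1/6)·(-2) + (1/3)·4 + (1/2)·2 = 2.
Expected payoff of Middle: (1/6)·0 + (1/3)·3 + (1/2)·6 = 4.
Expected payoff of Bottom: (1/6)·(-5) + (1/3)·4 + (1/2)·6 = 7/2.
The largest is 4, so General R's best response is Middle.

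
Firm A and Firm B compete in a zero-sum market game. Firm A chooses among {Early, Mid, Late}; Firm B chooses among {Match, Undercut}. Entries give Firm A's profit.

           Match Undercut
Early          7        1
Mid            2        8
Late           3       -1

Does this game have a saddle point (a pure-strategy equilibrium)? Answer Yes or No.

No

Row minima: Early → 1, Mid → 2, Late → -1; maximin = 2.
Column maxima: Match → 7, Undercut → 8; minimax = 7.
2 ≠ 7, so no pure-strategy equilibrium exists.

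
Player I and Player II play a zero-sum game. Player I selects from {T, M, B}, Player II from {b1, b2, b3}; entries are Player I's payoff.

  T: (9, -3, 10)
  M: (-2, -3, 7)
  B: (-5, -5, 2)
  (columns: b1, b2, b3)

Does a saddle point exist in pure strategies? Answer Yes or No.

Yes

Row minima: T → -3, M → -3, B → -5; maximin = -3.
Column maxima: b1 → 9, b2 → -3, b3 → 10; minimax = -3.
maximin = minimax = -3, so a saddle point exists.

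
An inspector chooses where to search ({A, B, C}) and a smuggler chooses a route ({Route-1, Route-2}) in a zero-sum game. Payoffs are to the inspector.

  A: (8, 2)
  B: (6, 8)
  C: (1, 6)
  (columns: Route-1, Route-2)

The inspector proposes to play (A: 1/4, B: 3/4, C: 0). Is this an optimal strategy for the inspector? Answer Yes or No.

Yes

Against Route-1 this mix gives (1/4)·8 + (3/4)·6 = 13/2.
Against Route-2 this mix gives (1/4)·2 + (3/4)·8 = 13/2.
All of the smuggler's active replies (Route-1, Route-2) yield 13/2, and no column does worse for the inspector. The mix makes the smuggler indifferent and guarantees 13/2, so it is optimal.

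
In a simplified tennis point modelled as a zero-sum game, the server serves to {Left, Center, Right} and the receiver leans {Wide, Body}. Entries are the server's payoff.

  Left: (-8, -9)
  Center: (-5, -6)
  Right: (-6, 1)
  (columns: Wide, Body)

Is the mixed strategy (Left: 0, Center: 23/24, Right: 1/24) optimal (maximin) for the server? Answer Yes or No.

Against Wide this mix gives (23/24)·(-5) + (1/24)·(-6) = -121/24.
Against Body this mix gives (23/24)·(-6) + (1/24)·1 = -137/24.
The receiver will play Body, holding the server to -137/24. Shifting weight toward the row that does better against Body would raise this floor (the equalizing mix achieves -41/8 against both Body and Wide), so the proposed strategy is not optimal.

No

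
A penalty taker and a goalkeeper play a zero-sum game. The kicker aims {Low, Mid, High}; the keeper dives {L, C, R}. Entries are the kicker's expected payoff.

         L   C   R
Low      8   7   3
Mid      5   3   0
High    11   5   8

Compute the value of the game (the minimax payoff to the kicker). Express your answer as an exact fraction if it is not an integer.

Row minima: Low → 3, Mid → 0, High → 5; maximin = 5.
Column maxima: L → 11, C → 7, R → 8; minimax = 7.
5 ≠ 7, so there is no saddle point; optimal play is mixed.
Mid is strictly dominated by Low, so the kicker never plays it.
L is strictly dominated by C (it gives the kicker strictly more in every row), so the keeper never plays it.
On the remaining 2×2 (Low, High vs C, R):
Let the kicker play Low with probability p. Expected payoff against C: 7p + 5(1−p) = 2p + 5; against R: 3p + 8(1−p) = −5p + 8.
Setting these equal: 2p + 5 = −5p + 8 ⇒ 7p = 3 ⇒ p = 3/7, and the value is (2)·(3/7) + 5 = 41/7.
For the keeper: with q = P(C), equating Low's and High's payoffs gives 4q + 3 = −3q + 8 ⇒ q = 5/7.

41/7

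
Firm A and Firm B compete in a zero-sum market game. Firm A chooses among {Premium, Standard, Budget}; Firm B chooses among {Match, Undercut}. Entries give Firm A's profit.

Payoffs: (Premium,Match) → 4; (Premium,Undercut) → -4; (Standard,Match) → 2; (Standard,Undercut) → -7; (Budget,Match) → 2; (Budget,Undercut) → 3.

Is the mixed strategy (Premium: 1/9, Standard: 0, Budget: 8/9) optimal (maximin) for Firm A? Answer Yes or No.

Against Match this mix gives (1/9)·4 + (8/9)·2 = 20/9.
Against Undercut this mix gives (1/9)·(-4) + (8/9)·3 = 20/9.
All of Firm B's active replies (Match, Undercut) yield 20/9, and no column does worse for Firm A. The mix makes Firm B indifferent and guarantees 20/9, so it is optimal.

Yes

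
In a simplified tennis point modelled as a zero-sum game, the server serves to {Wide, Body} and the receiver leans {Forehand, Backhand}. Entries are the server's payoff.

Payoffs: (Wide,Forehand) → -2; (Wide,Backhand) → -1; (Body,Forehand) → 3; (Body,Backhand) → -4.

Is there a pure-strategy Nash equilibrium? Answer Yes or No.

No

Row minima: Wide → -2, Body → -4; maximin = -2.
Column maxima: Forehand → 3, Backhand → -1; minimax = -1.
-2 ≠ -1, so no pure-strategy equilibrium exists.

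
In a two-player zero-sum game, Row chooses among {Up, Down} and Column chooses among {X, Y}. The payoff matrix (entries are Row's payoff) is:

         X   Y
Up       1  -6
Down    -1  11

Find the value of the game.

5/19

Row minima: Up → -6, Down → -1; maximin = -1.
Column maxima: X → 1, Y → 11; minimax = 1.
-1 ≠ 1, so there is no saddle point; optimal play is mixed.
Let Row play Up with probability p. Expected payoff against X: 1p + (-1)(1−p) = 2p − 1; against Y: (-6)p + 11(1−p) = −17p + 11.
Setting these equal: 2p − 1 = −17p + 11 ⇒ 19p = 12 ⇒ p = 12/19, and the value is (2)·(12/19) − 1 = 5/19.
For Column: with q = P(X), equating Up's and Down's payoffs gives 7q − 6 = −12q + 11 ⇒ q = 17/19.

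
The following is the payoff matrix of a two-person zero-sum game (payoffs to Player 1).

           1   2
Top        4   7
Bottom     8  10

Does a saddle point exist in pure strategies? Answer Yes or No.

Row minima: Top → 4, Bottom → 8; maximin = 8.
Column maxima: 1 → 8, 2 → 10; minimax = 8.
maximin = minimax = 8, so a saddle point exists.

Yes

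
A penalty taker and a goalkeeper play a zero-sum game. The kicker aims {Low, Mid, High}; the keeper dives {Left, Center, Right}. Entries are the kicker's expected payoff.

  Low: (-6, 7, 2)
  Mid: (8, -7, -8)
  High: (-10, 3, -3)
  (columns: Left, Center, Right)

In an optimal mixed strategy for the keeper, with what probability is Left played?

5/12

Row minima: Low → -6, Mid → -8, High → -10; maximin = -6.
Column maxima: Left → 8, Center → 7, Right → 2; minimax = 2.
-6 ≠ 2, so there is no saddle point; optimal play is mixed.
High is strictly dominated by Low, so the kicker never plays it.
Center is strictly dominated by Right (it gives the kicker strictly more in every row), so the keeper never plays it.
On the remaining 2×2 (Low, Mid vs Left, Right):
Let the kicker play Low with probability p. Expected payoff against Left: (-6)p + 8(1−p) = −14p + 8; against Right: 2p + (-8)(1−p) = 10p − 8.
Setting these equal: −14p + 8 = 10p − 8 ⇒ −24p = -16 ⇒ p = 2/3, and the value is (-14)·(2/3) + 8 = -4/3.
For the keeper: with q = P(Left), equating Low's and Mid's payoffs gives −8q + 2 = 16q − 8 ⇒ q = 5/12.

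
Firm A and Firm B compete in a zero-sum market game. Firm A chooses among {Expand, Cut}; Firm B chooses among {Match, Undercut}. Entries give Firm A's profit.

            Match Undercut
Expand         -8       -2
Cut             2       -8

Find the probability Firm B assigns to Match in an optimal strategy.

3/8

Row minima: Expand → -8, Cut → -8; maximin = -8.
Column maxima: Match → 2, Undercut → -2; minimax = -2.
-8 ≠ -2, so there is no saddle point; optimal play is mixed.
Let Firm A play Expand with probability p. Expected payoff against Match: (-8)p + 2(1−p) = −10p + 2; against Undercut: (-2)p + (-8)(1−p) = 6p − 8.
Setting these equal: −10p + 2 = 6p − 8 ⇒ −16p = -10 ⇒ p = 5/8, and the value is (-10)·(5/8) + 2 = -17/4.
For Firm B: with q = P(Match), equating Expand's and Cut's payoffs gives −6q − 2 = 10q − 8 ⇒ q = 3/8.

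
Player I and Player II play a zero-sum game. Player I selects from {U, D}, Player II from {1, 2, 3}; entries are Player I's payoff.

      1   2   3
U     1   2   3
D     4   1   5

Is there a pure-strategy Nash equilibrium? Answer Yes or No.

Row minima: U → 1, D → 1; maximin = 1.
Column maxima: 1 → 4, 2 → 2, 3 → 5; minimax = 2.
1 ≠ 2, so no pure-strategy equilibrium exists.

No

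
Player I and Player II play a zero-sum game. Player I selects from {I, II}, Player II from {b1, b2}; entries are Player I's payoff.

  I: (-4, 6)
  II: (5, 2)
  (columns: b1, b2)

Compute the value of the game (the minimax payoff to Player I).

Row minima: I → -4, II → 2; maximin = 2.
Column maxima: b1 → 5, b2 → 6; minimax = 5.
2 ≠ 5, so there is no saddle point; optimal play is mixed.
Let Player I play I with probability p. Expected payoff against b1: (-4)p + 5(1−p) = −9p + 5; against b2: 6p + 2(1−p) = 4p + 2.
Setting these equal: −9p + 5 = 4p + 2 ⇒ −13p = -3 ⇒ p = 3/13, and the value is (-9)·(3/13) + 5 = 38/13.
For Player II: with q = P(b1), equating I's and II's payoffs gives −10q + 6 = 3q + 2 ⇒ q = 4/13.

38/13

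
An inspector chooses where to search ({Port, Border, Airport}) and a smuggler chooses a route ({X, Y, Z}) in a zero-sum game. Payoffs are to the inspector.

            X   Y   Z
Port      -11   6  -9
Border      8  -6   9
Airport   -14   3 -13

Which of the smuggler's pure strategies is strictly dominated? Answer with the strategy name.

Z

X holds the inspector's payoff strictly below Z in every row: -11 < -9, 8 < 9, -14 < -13.
So Z is strictly dominated for the smuggler.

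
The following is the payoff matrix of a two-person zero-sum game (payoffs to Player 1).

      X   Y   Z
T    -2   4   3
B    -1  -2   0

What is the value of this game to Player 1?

-8/7

Row minima: T → -2, B → -2; maximin = -2.
Column maxima: X → -1, Y → 4, Z → 3; minimax = -1.
-2 ≠ -1, so there is no saddle point; optimal play is mixed.
Z is strictly dominated by X (it gives Player 1 strictly more in every row), so Player 2 never plays it.
On the remaining 2×2 (T, B vs X, Y):
Let Player 1 play T with probability p. Expected payoff against X: (-2)p + (-1)(1−p) = −p − 1; against Y: 4p + (-2)(1−p) = 6p − 2.
Setting these equal: −p − 1 = 6p − 2 ⇒ −7p = -1 ⇒ p = 1/7, and the value is (-1)·(1/7) − 1 = -8/7.
For Player 2: with q = P(X), equating T's and B's payoffs gives −6q + 4 = q − 2 ⇒ q = 6/7.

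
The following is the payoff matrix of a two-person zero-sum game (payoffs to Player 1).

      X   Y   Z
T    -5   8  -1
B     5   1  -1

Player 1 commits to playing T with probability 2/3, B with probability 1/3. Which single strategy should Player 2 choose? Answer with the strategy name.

If Player 2 plays X, Player 1's expected payoff is (2/3)·(-5) + (1/3)·5 = -5/3.
If Player 2 plays Y, Player 1's expected payoff is (2/3)·8 + (1/3)·1 = 17/3.
If Player 2 plays Z, Player 1's expected payoff is (2/3)·(-1) + (1/3)·(-1) = -1.
Player 2 minimizes Player 1's payoff; the smallest is -5/3, so the best response is X.

X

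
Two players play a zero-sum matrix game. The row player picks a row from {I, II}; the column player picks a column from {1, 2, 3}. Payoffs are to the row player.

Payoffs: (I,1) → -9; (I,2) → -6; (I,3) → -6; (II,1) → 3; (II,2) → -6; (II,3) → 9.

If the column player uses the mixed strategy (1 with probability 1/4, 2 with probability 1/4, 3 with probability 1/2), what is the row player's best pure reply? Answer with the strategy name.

Expected payoff of I: (1/4)·(-9) + (1/4)·(-6) + (1/2)·(-6) = -27/4.
Expected payoff of II: (1/4)·3 + (1/4)·(-6) + (1/2)·9 = 15/4.
The largest is 15/4, so the row player's best response is II.

II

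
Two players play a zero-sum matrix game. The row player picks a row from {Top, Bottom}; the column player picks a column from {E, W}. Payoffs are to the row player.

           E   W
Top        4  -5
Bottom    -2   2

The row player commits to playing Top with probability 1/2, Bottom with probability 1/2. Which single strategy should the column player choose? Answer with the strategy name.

If the column player plays E, the row player's expected payoff is (1/2)·4 + (1/2)·(-2) = 1.
If the column player plays W, the row player's expected payoff is (1/2)·(-5) + (1/2)·2 = -3/2.
The column player minimizes the row player's payoff; the smallest is -3/2, so the best response is W.

W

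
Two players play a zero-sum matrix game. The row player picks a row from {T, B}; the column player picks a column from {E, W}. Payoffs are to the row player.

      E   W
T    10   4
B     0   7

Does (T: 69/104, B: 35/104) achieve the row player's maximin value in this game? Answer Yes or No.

No

Against E this mix gives (69/104)·10 + (35/104)·0 = 345/52.
Against W this mix gives (69/104)·4 + (35/104)·7 = 521/104.
The column player will play W, holding the row player to 521/104. Shifting weight toward the row that does better against W would raise this floor (the equalizing mix achieves 70/13 against both W and E), so the proposed strategy is not optimal.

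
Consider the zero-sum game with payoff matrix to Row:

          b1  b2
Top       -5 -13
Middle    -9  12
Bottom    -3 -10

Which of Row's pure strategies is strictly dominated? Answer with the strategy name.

Bottom gives a strictly higher payoff than Top against every column: -3 > -5, -10 > -13.
So Top is strictly dominated and Row never plays it.

Top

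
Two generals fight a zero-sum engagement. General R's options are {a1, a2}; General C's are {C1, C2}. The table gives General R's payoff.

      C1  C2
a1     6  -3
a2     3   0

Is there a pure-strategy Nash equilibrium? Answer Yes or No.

Yes

Row minima: a1 → -3, a2 → 0; maximin = 0.
Column maxima: C1 → 6, C2 → 0; minimax = 0.
maximin = minimax = 0, so a saddle point exists.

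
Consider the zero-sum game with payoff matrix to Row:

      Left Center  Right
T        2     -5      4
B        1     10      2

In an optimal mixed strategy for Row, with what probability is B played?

Row minima: T → -5, B → 1; maximin = 1.
Column maxima: Left → 2, Center → 10, Right → 4; minimax = 2.
1 ≠ 2, so there is no saddle point; optimal play is mixed.
Right is strictly dominated by Left (it gives Row strictly more in every row), so Column never plays it.
On the remaining 2×2 (T, B vs Left, Center):
Let Row play T with probability p. Expected payoff against Left: 2p + 1(1−p) = p + 1; against Center: (-5)p + 10(1−p) = −15p + 10.
Setting these equal: p + 1 = −15p + 10 ⇒ 16p = 9 ⇒ p = 9/16, and the value is (1)·(9/16) + 1 = 25/16.
For Column: with q = P(Left), equating T's and B's payoffs gives 7q − 5 = −9q + 10 ⇒ q = 15/16.

7/16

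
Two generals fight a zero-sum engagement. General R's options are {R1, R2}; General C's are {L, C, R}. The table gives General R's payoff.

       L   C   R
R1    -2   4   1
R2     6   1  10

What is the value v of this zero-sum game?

Row minima: R1 → -2, R2 → 1; maximin = 1.
Column maxima: L → 6, C → 4, R → 10; minimax = 4.
1 ≠ 4, so there is no saddle point; optimal play is mixed.
R is strictly dominated by L (it gives General R strictly more in every row), so General C never plays it.
On the remaining 2×2 (R1, R2 vs L, C):
Let General R play R1 with probability p. Expected payoff against L: (-2)p + 6(1−p) = −8p + 6; against C: 4p + 1(1−p) = 3p + 1.
Setting these equal: −8p + 6 = 3p + 1 ⇒ −11p = -5 ⇒ p = 5/11, and the value is (-8)·(5/11) + 6 = 26/11.
For General C: with q = P(L), equating R1's and R2's payoffs gives −6q + 4 = 5q + 1 ⇒ q = 3/11.

26/11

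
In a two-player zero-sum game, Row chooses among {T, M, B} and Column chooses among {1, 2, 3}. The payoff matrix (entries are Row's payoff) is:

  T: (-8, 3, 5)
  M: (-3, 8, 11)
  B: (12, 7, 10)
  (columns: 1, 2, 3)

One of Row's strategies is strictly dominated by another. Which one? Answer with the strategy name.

M gives a strictly higher payoff than T against every column: -3 > -8, 8 > 3, 11 > 5.
So T is strictly dominated and Row never plays it.

T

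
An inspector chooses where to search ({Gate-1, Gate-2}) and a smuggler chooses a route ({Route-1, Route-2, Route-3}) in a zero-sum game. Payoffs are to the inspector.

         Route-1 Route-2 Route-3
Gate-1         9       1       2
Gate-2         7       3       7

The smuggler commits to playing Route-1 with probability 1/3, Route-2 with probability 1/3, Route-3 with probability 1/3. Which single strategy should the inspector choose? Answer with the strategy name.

Gate-2

Expected payoff of Gate-1: (1/3)·9 + (1/3)·1 + (1/3)·2 = 4.
Expected payoff of Gate-2: (1/3)·7 + (1/3)·3 + (1/3)·7 = 17/3.
The largest is 17/3, so the inspector's best response is Gate-2.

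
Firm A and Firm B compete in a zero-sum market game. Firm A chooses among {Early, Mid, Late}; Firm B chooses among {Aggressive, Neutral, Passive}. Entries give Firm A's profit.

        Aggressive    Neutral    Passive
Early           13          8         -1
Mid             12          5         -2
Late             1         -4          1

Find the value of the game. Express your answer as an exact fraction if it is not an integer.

2/7

Row minima: Early → -1, Mid → -2, Late → -4; maximin = -1.
Column maxima: Aggressive → 13, Neutral → 8, Passive → 1; minimax = 1.
-1 ≠ 1, so there is no saddle point; optimal play is mixed.
Mid is strictly dominated by Early, so Firm A never plays it.
Aggressive is strictly dominated by Neutral (it gives Firm A strictly more in every row), so Firm B never plays it.
On the remaining 2×2 (Early, Late vs Neutral, Passive):
Let Firm A play Early with probability p. Expected payoff against Neutral: 8p + (-4)(1−p) = 12p − 4; against Passive: (-1)p + 1(1−p) = −2p + 1.
Setting these equal: 12p − 4 = −2p + 1 ⇒ 14p = 5 ⇒ p = 5/14, and the value is (12)·(5/14) − 4 = 2/7.
For Firm B: with q = P(Neutral), equating Early's and Late's payoffs gives 9q − 1 = −5q + 1 ⇒ q = 1/7.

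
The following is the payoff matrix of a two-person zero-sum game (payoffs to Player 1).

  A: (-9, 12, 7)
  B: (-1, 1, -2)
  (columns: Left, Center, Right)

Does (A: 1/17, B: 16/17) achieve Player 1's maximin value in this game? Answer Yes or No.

Yes

Against Left this mix gives (1/17)·(-9) + (16/17)·(-1) = -25/17.
Against Center this mix gives (1/17)·12 + (16/17)·1 = 28/17.
Against Right this mix gives (1/17)·7 + (16/17)·(-2) = -25/17.
All of Player 2's active replies (Left, Right) yield -25/17, and no column does worse for Player 1. The mix makes Player 2 indifferent and guarantees -25/17, so it is optimal.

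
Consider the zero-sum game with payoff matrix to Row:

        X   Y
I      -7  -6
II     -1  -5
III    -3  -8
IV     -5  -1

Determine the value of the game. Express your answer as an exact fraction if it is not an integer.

Row minima: I → -7, II → -5, III → -8, IV → -5; maximin = -5.
Column maxima: X → -1, Y → -1; minimax = -1.
-5 ≠ -1, so there is no saddle point; optimal play is mixed.
I is strictly dominated by II, so Row never plays it.
III is strictly dominated by II, so Row never plays it.
On the remaining 2×2 (II, IV vs X, Y):
Let Row play II with probability p. Expected payoff against X: (-1)p + (-5)(1−p) = 4p − 5; against Y: (-5)p + (-1)(1−p) = −4p − 1.
Setting these equal: 4p − 5 = −4p − 1 ⇒ 8p = 4 ⇒ p = 1/2, and the value is (4)·(1/2) − 5 = -3.
For Column: with q = P(X), equating II's and IV's payoffs gives 4q − 5 = −4q − 1 ⇒ q = 1/2.

-3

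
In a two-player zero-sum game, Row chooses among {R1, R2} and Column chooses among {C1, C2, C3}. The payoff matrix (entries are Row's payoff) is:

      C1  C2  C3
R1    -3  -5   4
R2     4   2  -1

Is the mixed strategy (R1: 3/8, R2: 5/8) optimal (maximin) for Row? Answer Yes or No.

Against C1 this mix gives (3/8)·(-3) + (5/8)·4 = 11/8.
Against C2 this mix gives (3/8)·(-5) + (5/8)·2 = -5/8.
Against C3 this mix gives (3/8)·4 + (5/8)·(-1) = 7/8.
Column will play C2, holding Row to -5/8. Shifting weight toward the row that does better against C2 would raise this floor (the equalizing mix achieves 1/4 against both C2 and C3), so the proposed strategy is not optimal.

No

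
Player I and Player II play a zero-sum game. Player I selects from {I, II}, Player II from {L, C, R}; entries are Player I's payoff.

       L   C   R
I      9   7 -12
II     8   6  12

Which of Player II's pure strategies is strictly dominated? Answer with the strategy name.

C holds Player I's payoff strictly below L in every row: 7 < 9, 6 < 8.
So L is strictly dominated for Player II.

L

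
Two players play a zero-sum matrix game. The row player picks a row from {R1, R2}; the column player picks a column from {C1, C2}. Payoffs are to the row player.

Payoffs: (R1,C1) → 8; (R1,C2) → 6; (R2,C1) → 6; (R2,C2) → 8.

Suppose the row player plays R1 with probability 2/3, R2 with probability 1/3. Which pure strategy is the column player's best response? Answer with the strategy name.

C2

If the column player plays C1, the row player's expected payoff is (2/3)·8 + (1/3)·6 = 22/3.
If the column player plays C2, the row player's expected payoff is (2/3)·6 + (1/3)·8 = 20/3.
The column player minimizes the row player's payoff; the smallest is 20/3, so the best response is C2.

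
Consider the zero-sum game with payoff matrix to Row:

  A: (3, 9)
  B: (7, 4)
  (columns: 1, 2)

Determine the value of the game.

17/3

Row minima: A → 3, B → 4; maximin = 4.
Column maxima: 1 → 7, 2 → 9; minimax = 7.
4 ≠ 7, so there is no saddle point; optimal play is mixed.
Let Row play A with probability p. Expected payoff against 1: 3p + 7(1−p) = −4p + 7; against 2: 9p + 4(1−p) = 5p + 4.
Setting these equal: −4p + 7 = 5p + 4 ⇒ −9p = -3 ⇒ p = 1/3, and the value is (-4)·(1/3) + 7 = 17/3.
For Column: with q = P(1), equating A's and B's payoffs gives −6q + 9 = 3q + 4 ⇒ q = 5/9.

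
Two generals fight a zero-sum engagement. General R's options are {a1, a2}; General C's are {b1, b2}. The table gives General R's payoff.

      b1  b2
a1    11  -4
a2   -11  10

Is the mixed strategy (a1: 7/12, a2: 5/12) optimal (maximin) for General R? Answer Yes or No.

Against b1 this mix gives (7/12)·11 + (5/12)·(-11) = 11/6.
Against b2 this mix gives (7/12)·(-4) + (5/12)·10 = 11/6.
All of General C's active replies (b1, b2) yield 11/6, and no column does worse for General R. The mix makes General C indifferent and guarantees 11/6, so it is optimal.

Yes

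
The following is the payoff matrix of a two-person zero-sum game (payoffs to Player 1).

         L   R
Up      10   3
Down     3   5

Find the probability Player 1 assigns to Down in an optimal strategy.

7/9

Row minima: Up → 3, Down → 3; maximin = 3.
Column maxima: L → 10, R → 5; minimax = 5.
3 ≠ 5, so there is no saddle point; optimal play is mixed.
Let Player 1 play Up with probability p. Expected payoff against L: 10p + 3(1−p) = 7p + 3; against R: 3p + 5(1−p) = −2p + 5.
Setting these equal: 7p + 3 = −2p + 5 ⇒ 9p = 2 ⇒ p = 2/9, and the value is (7)·(2/9) + 3 = 41/9.
For Player 2: with q = P(L), equating Up's and Down's payoffs gives 7q + 3 = −2q + 5 ⇒ q = 2/9.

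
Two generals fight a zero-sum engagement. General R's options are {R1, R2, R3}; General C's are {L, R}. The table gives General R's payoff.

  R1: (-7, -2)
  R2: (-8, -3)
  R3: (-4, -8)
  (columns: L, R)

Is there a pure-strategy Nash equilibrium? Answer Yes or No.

Row minima: R1 → -7, R2 → -8, R3 → -8; maximin = -7.
Column maxima: L → -4, R → -2; minimax = -4.
-7 ≠ -4, so no pure-strategy equilibrium exists.

No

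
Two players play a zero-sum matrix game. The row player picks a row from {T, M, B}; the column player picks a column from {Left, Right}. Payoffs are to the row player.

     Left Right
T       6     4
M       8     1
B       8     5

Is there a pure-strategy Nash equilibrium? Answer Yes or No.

Row minima: T → 4, M → 1, B → 5; maximin = 5.
Column maxima: Left → 8, Right → 5; minimax = 5.
maximin = minimax = 5, so a saddle point exists.

Yes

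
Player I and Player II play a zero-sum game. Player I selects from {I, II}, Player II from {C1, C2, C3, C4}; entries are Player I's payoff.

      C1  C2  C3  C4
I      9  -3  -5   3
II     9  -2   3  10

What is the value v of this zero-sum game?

Row minima: I → -5, II → -2; maximin = -2.
Column maxima: C1 → 9, C2 → -2, C3 → 3, C4 → 10; minimax = -2.
Since maximin = minimax = -2, there is a saddle point and the value is -2.

-2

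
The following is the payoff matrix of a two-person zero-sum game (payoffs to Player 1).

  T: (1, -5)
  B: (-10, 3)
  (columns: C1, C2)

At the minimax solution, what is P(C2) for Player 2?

Row minima: T → -5, B → -10; maximin = -5.
Column maxima: C1 → 1, C2 → 3; minimax = 1.
-5 ≠ 1, so there is no saddle point; optimal play is mixed.
Let Player 1 play T with probability p. Expected payoff against C1: 1p + (-10)(1−p) = 11p − 10; against C2: (-5)p + 3(1−p) = −8p + 3.
Setting these equal: 11p − 10 = −8p + 3 ⇒ 19p = 13 ⇒ p = 13/19, and the value is (11)·(13/19) − 10 = -47/19.
For Player 2: with q = P(C1), equating T's and B's payoffs gives 6q − 5 = −13q + 3 ⇒ q = 8/19.

11/19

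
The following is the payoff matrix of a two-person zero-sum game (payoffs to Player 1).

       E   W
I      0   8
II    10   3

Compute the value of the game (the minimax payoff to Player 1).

16/3

Row minima: I → 0, II → 3; maximin = 3.
Column maxima: E → 10, W → 8; minimax = 8.
3 ≠ 8, so there is no saddle point; optimal play is mixed.
Let Player 1 play I with probability p. Expected payoff against E: 0p + 10(1−p) = −10p + 10; against W: 8p + 3(1−p) = 5p + 3.
Setting these equal: −10p + 10 = 5p + 3 ⇒ −15p = -7 ⇒ p = 7/15, and the value is (-10)·(7/15) + 10 = 16/3.
For Player 2: with q = P(E), equating I's and II's payoffs gives −8q + 8 = 7q + 3 ⇒ q = 1/3.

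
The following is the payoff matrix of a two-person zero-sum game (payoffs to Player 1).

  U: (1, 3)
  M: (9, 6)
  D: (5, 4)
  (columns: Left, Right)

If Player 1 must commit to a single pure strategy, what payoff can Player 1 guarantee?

6

Row minima: U → 1, M → 6, D → 4.
The best of these is 6.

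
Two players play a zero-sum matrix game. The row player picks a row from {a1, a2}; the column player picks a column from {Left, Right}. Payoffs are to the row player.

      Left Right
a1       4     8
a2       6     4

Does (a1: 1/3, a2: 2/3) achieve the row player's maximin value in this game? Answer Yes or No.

Yes

Against Left this mix gives (1/3)·4 + (2/3)·6 = 16/3.
Against Right this mix gives (1/3)·8 + (2/3)·4 = 16/3.
All of the column player's active replies (Left, Right) yield 16/3, and no column does worse for the row player. The mix makes the column player indifferent and guarantees 16/3, so it is optimal.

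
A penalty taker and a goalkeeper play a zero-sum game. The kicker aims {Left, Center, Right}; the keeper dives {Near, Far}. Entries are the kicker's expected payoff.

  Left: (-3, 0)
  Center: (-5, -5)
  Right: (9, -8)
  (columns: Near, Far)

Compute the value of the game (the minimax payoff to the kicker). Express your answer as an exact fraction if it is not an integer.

-6/5

Row minima: Left → -3, Center → -5, Right → -8; maximin = -3.
Column maxima: Near → 9, Far → 0; minimax = 0.
-3 ≠ 0, so there is no saddle point; optimal play is mixed.
Center is strictly dominated by Left, so the kicker never plays it.
On the remaining 2×2 (Left, Right vs Near, Far):
Let the kicker play Left with probability p. Expected payoff against Near: (-3)p + 9(1−p) = −12p + 9; against Far: 0p + (-8)(1−p) = 8p − 8.
Setting these equal: −12p + 9 = 8p − 8 ⇒ −20p = -17 ⇒ p = 17/20, and the value is (-12)·(17/20) + 9 = -6/5.
For the keeper: with q = P(Near), equating Left's and Right's payoffs gives −3q = 17q − 8 ⇒ q = 2/5.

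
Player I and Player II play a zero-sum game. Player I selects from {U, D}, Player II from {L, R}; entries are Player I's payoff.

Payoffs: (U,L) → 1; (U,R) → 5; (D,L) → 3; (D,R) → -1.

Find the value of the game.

Row minima: U → 1, D → -1; maximin = 1.
Column maxima: L → 3, R → 5; minimax = 3.
1 ≠ 3, so there is no saddle point; optimal play is mixed.
Let Player I play U with probability p. Expected payoff against L: 1p + 3(1−p) = −2p + 3; against R: 5p + (-1)(1−p) = 6p − 1.
Setting these equal: −2p + 3 = 6p − 1 ⇒ −8p = -4 ⇒ p = 1/2, and the value is (-2)·(1/2) + 3 = 2.
For Player II: with q = P(L), equating U's and D's payoffs gives −4q + 5 = 4q − 1 ⇒ q = 3/4.

2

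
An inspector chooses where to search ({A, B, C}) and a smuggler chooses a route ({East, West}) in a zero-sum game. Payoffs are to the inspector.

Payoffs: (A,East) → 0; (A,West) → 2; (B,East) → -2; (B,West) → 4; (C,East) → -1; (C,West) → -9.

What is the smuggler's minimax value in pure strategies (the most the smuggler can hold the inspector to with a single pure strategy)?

Column maxima: East → 0, West → 4.
The smallest of these is 0.

0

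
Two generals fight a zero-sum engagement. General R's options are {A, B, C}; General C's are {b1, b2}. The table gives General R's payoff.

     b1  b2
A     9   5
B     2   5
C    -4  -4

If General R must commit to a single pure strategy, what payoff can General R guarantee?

Row minima: A → 5, B → 2, C → -4.
The best of these is 5.

5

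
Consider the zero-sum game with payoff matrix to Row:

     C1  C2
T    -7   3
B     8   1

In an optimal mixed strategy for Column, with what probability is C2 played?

15/17

Row minima: T → -7, B → 1; maximin = 1.
Column maxima: C1 → 8, C2 → 3; minimax = 3.
1 ≠ 3, so there is no saddle point; optimal play is mixed.
Let Row play T with probability p. Expected payoff against C1: (-7)p + 8(1−p) = −15p + 8; against C2: 3p + 1(1−p) = 2p + 1.
Setting these equal: −15p + 8 = 2p + 1 ⇒ −17p = -7 ⇒ p = 7/17, and the value is (-15)·(7/17) + 8 = 31/17.
For Column: with q = P(C1), equating T's and B's payoffs gives −10q + 3 = 7q + 1 ⇒ q = 2/17.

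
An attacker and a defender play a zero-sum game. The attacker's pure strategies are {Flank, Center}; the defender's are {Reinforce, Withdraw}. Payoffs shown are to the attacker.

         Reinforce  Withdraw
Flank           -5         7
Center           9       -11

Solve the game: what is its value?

1/4

Row minima: Flank → -5, Center → -11; maximin = -5.
Column maxima: Reinforce → 9, Withdraw → 7; minimax = 7.
-5 ≠ 7, so there is no saddle point; optimal play is mixed.
Let the attacker play Flank with probability p. Expected payoff against Reinforce: (-5)p + 9(1−p) = −14p + 9; against Withdraw: 7p + (-11)(1−p) = 18p − 11.
Setting these equal: −14p + 9 = 18p − 11 ⇒ −32p = -20 ⇒ p = 5/8, and the value is (-14)·(5/8) + 9 = 1/4.
For the defender: with q = P(Reinforce), equating Flank's and Center's payoffs gives −12q + 7 = 20q − 11 ⇒ q = 9/16.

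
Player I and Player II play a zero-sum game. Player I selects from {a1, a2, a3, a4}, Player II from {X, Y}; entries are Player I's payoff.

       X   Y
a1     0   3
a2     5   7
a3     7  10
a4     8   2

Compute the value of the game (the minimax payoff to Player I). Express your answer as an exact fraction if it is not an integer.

22/3

Row minima: a1 → 0, a2 → 5, a3 → 7, a4 → 2; maximin = 7.
Column maxima: X → 8, Y → 10; minimax = 8.
7 ≠ 8, so there is no saddle point; optimal play is mixed.
a1 is strictly dominated by a2, so Player I never plays it.
a2 is strictly dominated by a3, so Player I never plays it.
On the remaining 2×2 (a3, a4 vs X, Y):
Let Player I play a3 with probability p. Expected payoff against X: 7p + 8(1−p) = −p + 8; against Y: 10p + 2(1−p) = 8p + 2.
Setting these equal: −p + 8 = 8p + 2 ⇒ −9p = -6 ⇒ p = 2/3, and the value is (-1)·(2/3) + 8 = 22/3.
For Player II: with q = P(X), equating a3's and a4's payoffs gives −3q + 10 = 6q + 2 ⇒ q = 8/9.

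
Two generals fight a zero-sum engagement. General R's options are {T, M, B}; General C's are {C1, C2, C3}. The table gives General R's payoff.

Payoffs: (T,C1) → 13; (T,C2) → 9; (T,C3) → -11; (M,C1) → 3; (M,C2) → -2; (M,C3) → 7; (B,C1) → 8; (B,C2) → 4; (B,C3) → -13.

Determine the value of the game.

41/29

Row minima: T → -11, M → -2, B → -13; maximin = -2.
Column maxima: C1 → 13, C2 → 9, C3 → 7; minimax = 7.
-2 ≠ 7, so there is no saddle point; optimal play is mixed.
B is strictly dominated by T, so General R never plays it.
C1 is strictly dominated by C2 (it gives General R strictly more in every row), so General C never plays it.
On the remaining 2×2 (T, M vs C2, C3):
Let General R play T with probability p. Expected payoff against C2: 9p + (-2)(1−p) = 11p − 2; against C3: (-11)p + 7(1−p) = −18p + 7.
Setting these equal: 11p − 2 = −18p + 7 ⇒ 29p = 9 ⇒ p = 9/29, and the value is (11)·(9/29) − 2 = 41/29.
For General C: with q = P(C2), equating T's and M's payoffs gives 20q − 11 = −9q + 7 ⇒ q = 18/29.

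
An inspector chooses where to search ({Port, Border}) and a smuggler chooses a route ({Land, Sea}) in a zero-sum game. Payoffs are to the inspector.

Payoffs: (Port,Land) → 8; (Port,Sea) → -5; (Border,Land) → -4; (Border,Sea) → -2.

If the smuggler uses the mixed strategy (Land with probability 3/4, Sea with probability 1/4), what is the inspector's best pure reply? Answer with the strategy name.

Expected payoff of Port: (3/4)·8 + (1/4)·(-5) = 19/4.
Expected payoff of Border: (3/4)·(-4) + (1/4)·(-2) = -7/2.
The largest is 19/4, so the inspector's best response is Port.

Port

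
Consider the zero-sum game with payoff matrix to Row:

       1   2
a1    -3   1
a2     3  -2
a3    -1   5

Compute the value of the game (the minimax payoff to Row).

13/11

Row minima: a1 → -3, a2 → -2, a3 → -1; maximin = -1.
Column maxima: 1 → 3, 2 → 5; minimax = 3.
-1 ≠ 3, so there is no saddle point; optimal play is mixed.
a1 is strictly dominated by a3, so Row never plays it.
On the remaining 2×2 (a2, a3 vs 1, 2):
Let Row play a2 with probability p. Expected payoff against 1: 3p + (-1)(1−p) = 4p − 1; against 2: (-2)p + 5(1−p) = −7p + 5.
Setting these equal: 4p − 1 = −7p + 5 ⇒ 11p = 6 ⇒ p = 6/11, and the value is (4)·(6/11) − 1 = 13/11.
For Column: with q = P(1), equating a2's and a3's payoffs gives 5q − 2 = −6q + 5 ⇒ q = 7/11.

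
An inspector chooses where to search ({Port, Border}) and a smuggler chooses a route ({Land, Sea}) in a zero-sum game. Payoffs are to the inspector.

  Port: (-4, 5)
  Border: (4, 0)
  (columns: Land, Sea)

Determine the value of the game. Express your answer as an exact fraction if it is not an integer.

Row minima: Port → -4, Border → 0; maximin = 0.
Column maxima: Land → 4, Sea → 5; minimax = 4.
0 ≠ 4, so there is no saddle point; optimal play is mixed.
Let the inspector play Port with probability p. Expected payoff against Land: (-4)p + 4(1−p) = −8p + 4; against Sea: 5p + 0(1−p) = 5p.
Setting these equal: −8p + 4 = 5p ⇒ −13p = -4 ⇒ p = 4/13, and the value is (-8)·(4/13) + 4 = 20/13.
For the smuggler: with q = P(Land), equating Port's and Border's payoffs gives −9q + 5 = 4q ⇒ q = 5/13.

20/13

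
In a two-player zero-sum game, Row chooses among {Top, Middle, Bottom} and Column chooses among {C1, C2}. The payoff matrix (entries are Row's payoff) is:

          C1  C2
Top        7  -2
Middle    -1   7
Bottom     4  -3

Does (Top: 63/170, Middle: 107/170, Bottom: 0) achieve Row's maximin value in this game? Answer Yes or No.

Against C1 this mix gives (63/170)·7 + (107/170)·(-1) = 167/85.
Against C2 this mix gives (63/170)·(-2) + (107/170)·7 = 623/170.
Column will play C1, holding Row to 167/85. Shifting weight toward the row that does better against C1 would raise this floor (the equalizing mix achieves 47/17 against both C1 and C2), so the proposed strategy is not optimal.

No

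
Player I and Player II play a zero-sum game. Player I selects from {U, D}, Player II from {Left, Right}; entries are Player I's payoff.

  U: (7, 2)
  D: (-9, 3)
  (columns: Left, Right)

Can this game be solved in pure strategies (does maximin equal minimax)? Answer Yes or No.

No

Row minima: U → 2, D → -9; maximin = 2.
Column maxima: Left → 7, Right → 3; minimax = 3.
2 ≠ 3, so no pure-strategy equilibrium exists.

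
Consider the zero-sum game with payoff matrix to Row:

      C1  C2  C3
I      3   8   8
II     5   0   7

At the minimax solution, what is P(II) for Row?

1/2

Row minima: I → 3, II → 0; maximin = 3.
Column maxima: C1 → 5, C2 → 8, C3 → 8; minimax = 5.
3 ≠ 5, so there is no saddle point; optimal play is mixed.
C3 is strictly dominated by C1 (it gives Row strictly more in every row), so Column never plays it.
On the remaining 2×2 (I, II vs C1, C2):
Let Row play I with probability p. Expected payoff against C1: 3p + 5(1−p) = −2p + 5; against C2: 8p + 0(1−p) = 8p.
Setting these equal: −2p + 5 = 8p ⇒ −10p = -5 ⇒ p = 1/2, and the value is (-2)·(1/2) + 5 = 4.
For Column: with q = P(C1), equating I's and II's payoffs gives −5q + 8 = 5q ⇒ q = 4/5.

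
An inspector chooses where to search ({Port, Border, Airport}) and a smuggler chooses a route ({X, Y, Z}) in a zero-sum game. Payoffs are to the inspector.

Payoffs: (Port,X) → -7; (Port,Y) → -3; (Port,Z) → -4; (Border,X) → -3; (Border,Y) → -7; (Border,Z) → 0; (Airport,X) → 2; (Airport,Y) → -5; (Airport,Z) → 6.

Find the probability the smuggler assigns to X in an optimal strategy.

2/11

Row minima: Port → -7, Border → -7, Airport → -5; maximin = -5.
Column maxima: X → 2, Y → -3, Z → 6; minimax = -3.
-5 ≠ -3, so there is no saddle point; optimal play is mixed.
Border is strictly dominated by Airport, so the inspector never plays it.
Z is strictly dominated by X (it gives the inspector strictly more in every row), so the smuggler never plays it.
On the remaining 2×2 (Port, Airport vs X, Y):
Let the inspector play Port with probability p. Expected payoff against X: (-7)p + 2(1−p) = −9p + 2; against Y: (-3)p + (-5)(1−p) = 2p − 5.
Setting these equal: −9p + 2 = 2p − 5 ⇒ −11p = -7 ⇒ p = 7/11, and the value is (-9)·(7/11) + 2 = -41/11.
For the smuggler: with q = P(X), equating Port's and Airport's payoffs gives −4q − 3 = 7q − 5 ⇒ q = 2/11.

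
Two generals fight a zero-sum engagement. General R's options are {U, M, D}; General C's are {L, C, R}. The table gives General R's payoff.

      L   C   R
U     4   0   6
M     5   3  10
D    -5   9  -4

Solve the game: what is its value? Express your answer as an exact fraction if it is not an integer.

Row minima: U → 0, M → 3, D → -5; maximin = 3.
Column maxima: L → 5, C → 9, R → 10; minimax = 5.
3 ≠ 5, so there is no saddle point; optimal play is mixed.
U is strictly dominated by M, so General R never plays it.
R is strictly dominated by L (it gives General R strictly more in every row), so General C never plays it.
On the remaining 2×2 (M, D vs L, C):
Let General R play M with probability p. Expected payoff against L: 5p + (-5)(1−p) = 10p − 5; against C: 3p + 9(1−p) = −6p + 9.
Setting these equal: 10p − 5 = −6p + 9 ⇒ 16p = 14 ⇒ p = 7/8, and the value is (10)·(7/8) − 5 = 15/4.
For General C: with q = P(L), equating M's and D's payoffs gives 2q + 3 = −14q + 9 ⇒ q = 3/8.

15/4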